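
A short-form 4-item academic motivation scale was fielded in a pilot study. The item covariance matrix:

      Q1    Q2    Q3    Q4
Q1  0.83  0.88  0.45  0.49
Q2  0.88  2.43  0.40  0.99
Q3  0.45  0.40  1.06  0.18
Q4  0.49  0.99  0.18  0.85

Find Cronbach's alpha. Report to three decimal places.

sum of item variances = 0.83 + 2.43 + 1.06 + 0.85 = 5.17
Σ_{i<j} σ_ij = 3.39
σ²_total = 5.17 + 2 × 3.39 = 11.95
α = (k/(k−1))·(1 − sum of item variances/σ²_total) = (4/3)·(1 − 5.17/11.95) = 0.756

α = 0.756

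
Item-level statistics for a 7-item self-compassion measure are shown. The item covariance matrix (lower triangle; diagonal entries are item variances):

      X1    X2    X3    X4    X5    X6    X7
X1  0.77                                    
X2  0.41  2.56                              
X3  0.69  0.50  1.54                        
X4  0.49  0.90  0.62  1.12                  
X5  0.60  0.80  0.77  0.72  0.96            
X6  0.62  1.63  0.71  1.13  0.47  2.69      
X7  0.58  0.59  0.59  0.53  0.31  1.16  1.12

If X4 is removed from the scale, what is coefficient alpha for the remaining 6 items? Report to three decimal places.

α = 0.821

Remaining items: X1, X2, X3, X5, X6, X7 (k = 6).
sum of item variances = 0.77 + 2.56 + 1.54 + 0.96 + 2.69 + 1.12 = 9.64
σ²_total = 9.64 + 2 × 10.43 = 30.50
α (item deleted) = (6/5)·(1 − 9.64/30.50) = 0.821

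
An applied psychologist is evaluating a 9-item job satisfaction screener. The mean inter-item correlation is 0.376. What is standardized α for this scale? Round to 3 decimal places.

Standardized α = k·r̄ / (1 + (k−1)·r̄) = 9 × 0.376 / (1 + 8 × 0.376)
  = 3.3840 / 4.0080 = 0.844

standardized α = 0.844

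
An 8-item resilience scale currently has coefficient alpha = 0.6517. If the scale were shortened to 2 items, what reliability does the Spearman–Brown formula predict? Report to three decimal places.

Length factor m = 2/8 = 0.2500
α' = m·α / (1 − (1−m)·α)
   = 2/8 × 0.6517 / (1 − (1 − 2/8) × 0.6517)
   = 0.1629 / 0.5112 = 0.319

predicted reliability = 0.319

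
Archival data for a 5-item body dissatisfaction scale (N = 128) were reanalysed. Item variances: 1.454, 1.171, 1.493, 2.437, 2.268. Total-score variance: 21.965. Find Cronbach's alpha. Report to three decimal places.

Σσᵢ² = 1.454 + 1.171 + 1.493 + 2.437 + 2.268 = 8.823
α = (k/(k−1))·(1 − Σσᵢ²/σ²_T) = (5/4)·(1 − 8.823/21.965) = 0.748

α = 0.748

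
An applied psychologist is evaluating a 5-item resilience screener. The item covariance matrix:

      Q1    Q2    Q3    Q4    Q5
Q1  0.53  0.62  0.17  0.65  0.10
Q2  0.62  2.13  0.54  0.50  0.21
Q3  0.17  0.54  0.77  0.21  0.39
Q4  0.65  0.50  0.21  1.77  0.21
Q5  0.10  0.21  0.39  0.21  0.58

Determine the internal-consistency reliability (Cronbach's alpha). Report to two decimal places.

Σσ²ᵢ = 0.53 + 2.13 + 0.77 + 1.77 + 0.58 = 5.78
Σ_{i<j} σ_ij = 3.60
total variance = 5.78 + 2 × 3.60 = 12.98
α = (k/(k−1))·(1 − Σσ²ᵢ/total variance) = (5/4)·(1 − 5.78/12.98) = 0.69

α = 0.69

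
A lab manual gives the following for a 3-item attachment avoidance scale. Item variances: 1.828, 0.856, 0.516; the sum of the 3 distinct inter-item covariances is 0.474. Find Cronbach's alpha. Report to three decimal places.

ΣVar(i) = 1.828 + 0.856 + 0.516 = 3.200
Sum of distinct covariances = 0.474
Var(T) = ΣVar(i) + 2·Σcov = 3.200 + 2 × 0.474 = 4.148
α = (3/2)·(1 − 3.200/4.148) = 0.343

Cronbach's alpha = 0.343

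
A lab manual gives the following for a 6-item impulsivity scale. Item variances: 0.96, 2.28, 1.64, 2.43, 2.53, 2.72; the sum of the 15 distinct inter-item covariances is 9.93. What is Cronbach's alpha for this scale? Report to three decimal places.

ΣVar(i) = 0.96 + 2.28 + 1.64 + 2.43 + 2.53 + 2.72 = 12.56
Sum of distinct covariances = 9.93
σ²_total = ΣVar(i) + 2·Σcov = 12.56 + 2 × 9.93 = 32.42
α = (6/5)·(1 − 12.56/32.42) = 0.735

α = 0.735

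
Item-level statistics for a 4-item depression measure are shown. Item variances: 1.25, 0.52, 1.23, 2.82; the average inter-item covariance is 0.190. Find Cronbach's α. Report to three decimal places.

α = 0.375

sum of item variances = 1.25 + 0.52 + 1.23 + 2.82 = 5.82
Sum of the 6 distinct covariances = 6 × 0.190 = 1.140
Var(T) = sum of item variances + 2·Σcov = 5.82 + 2 × 1.140 = 8.100
α = (4/3)·(1 − 5.82/8.100) = 0.375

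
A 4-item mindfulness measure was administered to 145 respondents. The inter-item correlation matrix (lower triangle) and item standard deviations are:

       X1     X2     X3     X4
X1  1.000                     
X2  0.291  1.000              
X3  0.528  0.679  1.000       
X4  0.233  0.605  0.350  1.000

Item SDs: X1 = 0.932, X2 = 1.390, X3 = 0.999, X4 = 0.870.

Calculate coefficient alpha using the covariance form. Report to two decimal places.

Σσ²ᵢ = 0.932² + 1.390² + 0.999² + 0.870² = 4.5556
Covariances σ_ij = r_ij · s_i · s_j:
  σ(X1,X2) = 0.291 × 0.932 × 1.390 = 0.3770
  σ(X1,X3) = 0.528 × 0.932 × 0.999 = 0.4916
  σ(X1,X4) = 0.233 × 0.932 × 0.870 = 0.1889
  σ(X2,X3) = 0.679 × 1.390 × 0.999 = 0.9429
  σ(X2,X4) = 0.605 × 1.390 × 0.870 = 0.7316
  σ(X3,X4) = 0.350 × 0.999 × 0.870 = 0.3042
σ²_T = Σσ²ᵢ + 2·Σσ_ij = 4.5556 + 2 × 3.0362 = 10.6280
α = (4/3)·(1 − 4.5556/10.6280) = 0.76

α = 0.76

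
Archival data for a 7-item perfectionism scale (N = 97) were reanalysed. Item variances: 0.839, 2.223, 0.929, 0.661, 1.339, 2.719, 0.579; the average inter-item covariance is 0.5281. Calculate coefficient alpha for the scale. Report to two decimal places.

Σσᵢ² = 0.839 + 2.223 + 0.929 + 0.661 + 1.339 + 2.719 + 0.579 = 9.289
Sum of the 21 distinct covariances = 21 × 0.5281 = 11.0901
σ²_total = Σσᵢ² + 2·Σcov = 9.289 + 2 × 11.0901 = 31.4692
α = (7/6)·(1 − 9.289/31.4692) = 0.82

coefficient alpha = 0.82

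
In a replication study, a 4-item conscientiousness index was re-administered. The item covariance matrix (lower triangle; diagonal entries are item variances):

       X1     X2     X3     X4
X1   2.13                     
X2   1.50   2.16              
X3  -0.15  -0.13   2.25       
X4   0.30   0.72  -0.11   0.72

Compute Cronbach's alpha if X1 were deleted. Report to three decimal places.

Remaining items: X2, X3, X4 (k = 3).
Σσ²ᵢ = 2.16 + 2.25 + 0.72 = 5.13
σ²_total = 5.13 + 2 × 0.48 = 6.09
α (item deleted) = (3/2)·(1 − 5.13/6.09) = 0.236

α = 0.236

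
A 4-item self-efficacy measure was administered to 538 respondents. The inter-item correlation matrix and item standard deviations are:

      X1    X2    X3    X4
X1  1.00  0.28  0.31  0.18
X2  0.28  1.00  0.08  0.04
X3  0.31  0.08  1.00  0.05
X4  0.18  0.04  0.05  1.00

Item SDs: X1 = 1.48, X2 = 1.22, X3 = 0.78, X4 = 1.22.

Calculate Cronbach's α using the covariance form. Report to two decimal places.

Cronbach's α = 0.43

Σσ²ᵢ = 1.48² + 1.22² + 0.78² + 1.22² = 5.7756
Covariances σ_ij = r_ij · s_i · s_j:
  σ(X1,X2) = 0.28 × 1.48 × 1.22 = 0.5056
  σ(X1,X3) = 0.31 × 1.48 × 0.78 = 0.3579
  σ(X1,X4) = 0.18 × 1.48 × 1.22 = 0.3250
  σ(X2,X3) = 0.08 × 1.22 × 0.78 = 0.0761
  σ(X2,X4) = 0.04 × 1.22 × 1.22 = 0.0595
  σ(X3,X4) = 0.05 × 0.78 × 1.22 = 0.0476
σ²_T = Σσ²ᵢ + 2·Σσ_ij = 5.7756 + 2 × 1.3717 = 8.5190
α = (4/3)·(1 − 5.7756/8.5190) = 0.43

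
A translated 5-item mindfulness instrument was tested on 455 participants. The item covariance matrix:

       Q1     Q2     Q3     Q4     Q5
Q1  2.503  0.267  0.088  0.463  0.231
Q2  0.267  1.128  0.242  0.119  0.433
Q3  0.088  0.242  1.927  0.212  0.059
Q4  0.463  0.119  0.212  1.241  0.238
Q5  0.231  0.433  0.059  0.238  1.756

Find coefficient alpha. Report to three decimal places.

α = 0.443

ΣVar(i) = 2.503 + 1.128 + 1.927 + 1.241 + 1.756 = 8.555
Sum of off-diagonal covariances = 2.352
σ²_total = 8.555 + 2 × 2.352 = 13.259
α = (k/(k−1))·(1 − ΣVar(i)/σ²_total) = (5/4)·(1 − 8.555/13.259) = 0.443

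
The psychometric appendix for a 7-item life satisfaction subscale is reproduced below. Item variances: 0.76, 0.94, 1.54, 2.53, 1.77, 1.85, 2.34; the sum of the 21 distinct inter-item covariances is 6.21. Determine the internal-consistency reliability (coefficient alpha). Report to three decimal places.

coefficient alpha = 0.600

sum of item variances = 0.76 + 0.94 + 1.54 + 2.53 + 1.77 + 1.85 + 2.34 = 11.73
Sum of distinct covariances = 6.21
σ²_total = sum of item variances + 2·Σcov = 11.73 + 2 × 6.21 = 24.15
α = (7/6)·(1 − 11.73/24.15) = 0.600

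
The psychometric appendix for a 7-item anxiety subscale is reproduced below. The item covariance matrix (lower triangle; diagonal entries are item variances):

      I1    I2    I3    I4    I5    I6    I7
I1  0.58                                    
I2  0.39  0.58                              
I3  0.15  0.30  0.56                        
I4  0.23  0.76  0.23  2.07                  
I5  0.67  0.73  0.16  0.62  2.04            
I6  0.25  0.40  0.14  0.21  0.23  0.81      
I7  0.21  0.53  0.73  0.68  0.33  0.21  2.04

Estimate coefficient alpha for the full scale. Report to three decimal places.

Σσ²ᵢ = 0.58 + 0.58 + 0.56 + 2.07 + 2.04 + 0.81 + 2.04 = 8.68
Sum of the distinct covariances = 8.16
Var(T) = 8.68 + 2 × 8.16 = 25.00
α = (k/(k−1))·(1 − Σσ²ᵢ/Var(T)) = (7/6)·(1 − 8.68/25.00) = 0.762

α = 0.762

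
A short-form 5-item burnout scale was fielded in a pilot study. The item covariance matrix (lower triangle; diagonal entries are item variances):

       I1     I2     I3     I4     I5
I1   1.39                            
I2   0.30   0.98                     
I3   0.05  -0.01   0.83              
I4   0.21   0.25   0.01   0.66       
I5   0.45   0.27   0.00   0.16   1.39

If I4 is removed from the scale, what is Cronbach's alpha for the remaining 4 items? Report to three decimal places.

Remaining items: I1, I2, I3, I5 (k = 4).
ΣVar(i) = 1.39 + 0.98 + 0.83 + 1.39 = 4.59
σ²_T = 4.59 + 2 × 1.06 = 6.71
α (item deleted) = (4/3)·(1 − 4.59/6.71) = 0.421

Cronbach's alpha = 0.421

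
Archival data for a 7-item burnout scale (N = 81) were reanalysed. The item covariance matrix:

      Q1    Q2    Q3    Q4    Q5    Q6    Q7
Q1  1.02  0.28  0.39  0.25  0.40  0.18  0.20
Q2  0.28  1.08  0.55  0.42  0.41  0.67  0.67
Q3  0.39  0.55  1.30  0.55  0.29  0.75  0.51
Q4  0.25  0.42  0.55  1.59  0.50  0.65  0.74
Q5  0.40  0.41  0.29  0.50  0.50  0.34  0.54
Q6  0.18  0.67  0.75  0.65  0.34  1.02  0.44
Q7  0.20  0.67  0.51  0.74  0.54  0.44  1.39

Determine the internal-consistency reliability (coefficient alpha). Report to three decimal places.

ΣVar(i) = 1.02 + 1.08 + 1.30 + 1.59 + 0.50 + 1.02 + 1.39 = 7.90
Σ_{i<j} σ_ij = 9.73
σ²_T = 7.90 + 2 × 9.73 = 27.36
α = (k/(k−1))·(1 − ΣVar(i)/σ²_T) = (7/6)·(1 − 7.90/27.36) = 0.830

α = 0.830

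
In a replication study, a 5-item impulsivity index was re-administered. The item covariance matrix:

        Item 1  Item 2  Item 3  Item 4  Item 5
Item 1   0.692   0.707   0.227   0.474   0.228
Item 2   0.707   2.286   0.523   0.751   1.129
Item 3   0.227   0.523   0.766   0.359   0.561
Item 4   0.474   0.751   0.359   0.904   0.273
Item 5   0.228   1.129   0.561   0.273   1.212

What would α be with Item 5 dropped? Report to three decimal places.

Remaining items: Item 1, Item 2, Item 3, Item 4 (k = 4).
Σσᵢ² = 0.692 + 2.286 + 0.766 + 0.904 = 4.648
Var(T) = 4.648 + 2 × 3.041 = 10.730
α (item deleted) = (4/3)·(1 − 4.648/10.730) = 0.756

α = 0.756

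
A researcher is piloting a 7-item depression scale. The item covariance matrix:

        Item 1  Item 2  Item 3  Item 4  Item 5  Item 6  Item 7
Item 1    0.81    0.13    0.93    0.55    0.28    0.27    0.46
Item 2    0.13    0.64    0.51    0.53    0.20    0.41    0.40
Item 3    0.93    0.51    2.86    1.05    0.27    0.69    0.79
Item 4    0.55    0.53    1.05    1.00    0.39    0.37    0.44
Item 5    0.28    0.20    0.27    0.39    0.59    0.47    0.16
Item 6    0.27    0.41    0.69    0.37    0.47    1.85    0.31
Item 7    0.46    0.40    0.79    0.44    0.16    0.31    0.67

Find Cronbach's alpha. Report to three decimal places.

ΣVar(i) = 0.81 + 0.64 + 2.86 + 1.00 + 0.59 + 1.85 + 0.67 = 8.42
Sum of off-diagonal covariances = 9.61
Var(T) = 8.42 + 2 × 9.61 = 27.64
α = (k/(k−1))·(1 − ΣVar(i)/Var(T)) = (7/6)·(1 − 8.42/27.64) = 0.811

α = 0.811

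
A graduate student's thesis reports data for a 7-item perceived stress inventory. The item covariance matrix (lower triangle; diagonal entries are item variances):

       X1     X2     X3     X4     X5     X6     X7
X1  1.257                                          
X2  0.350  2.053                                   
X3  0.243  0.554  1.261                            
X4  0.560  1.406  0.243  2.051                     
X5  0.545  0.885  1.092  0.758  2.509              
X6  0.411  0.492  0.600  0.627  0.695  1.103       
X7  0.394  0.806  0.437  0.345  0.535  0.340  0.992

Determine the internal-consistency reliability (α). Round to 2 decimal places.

Σσᵢ² = 1.257 + 2.053 + 1.261 + 2.051 + 2.509 + 1.103 + 0.992 = 11.226
Σ_{i<j} σ_ij = 12.318
σ²_total = 11.226 + 2 × 12.318 = 35.862
α = (k/(k−1))·(1 − Σσᵢ²/σ²_total) = (7/6)·(1 − 11.226/35.862) = 0.80

α = 0.80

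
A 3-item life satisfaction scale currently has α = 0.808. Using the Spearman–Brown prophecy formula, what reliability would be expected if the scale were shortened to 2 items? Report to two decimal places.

Length factor m = 2/3 = 0.6667
α' = m·α / (1 − (1−m)·α)
   = 2/3 × 0.808 / (1 − (1 − 2/3) × 0.808)
   = 0.5387 / 0.7307 = 0.74

predicted reliability = 0.74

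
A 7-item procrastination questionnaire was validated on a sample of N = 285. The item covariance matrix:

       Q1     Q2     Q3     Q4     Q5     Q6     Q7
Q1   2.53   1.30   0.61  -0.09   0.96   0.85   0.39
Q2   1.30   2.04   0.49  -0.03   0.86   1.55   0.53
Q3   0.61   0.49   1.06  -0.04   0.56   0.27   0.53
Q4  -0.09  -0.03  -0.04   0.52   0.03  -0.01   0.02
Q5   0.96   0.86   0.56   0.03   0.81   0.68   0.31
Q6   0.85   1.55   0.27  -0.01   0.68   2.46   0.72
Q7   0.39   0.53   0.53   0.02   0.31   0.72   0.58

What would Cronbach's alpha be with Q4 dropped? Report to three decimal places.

α = 0.829

Remaining items: Q1, Q2, Q3, Q5, Q6, Q7 (k = 6).
Σσᵢ² = 2.53 + 2.04 + 1.06 + 0.81 + 2.46 + 0.58 = 9.48
σ²_total = 9.48 + 2 × 10.61 = 30.70
α (item deleted) = (6/5)·(1 − 9.48/30.70) = 0.829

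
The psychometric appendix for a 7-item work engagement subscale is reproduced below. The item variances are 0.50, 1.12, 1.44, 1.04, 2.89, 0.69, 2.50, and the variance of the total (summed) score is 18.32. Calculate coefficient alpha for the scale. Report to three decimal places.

α = 0.518

Σσᵢ² = 0.50 + 1.12 + 1.44 + 1.04 + 2.89 + 0.69 + 2.50 = 10.18
α = (k/(k−1))·(1 − Σσᵢ²/Var(T)) = (7/6)·(1 − 10.18/18.32) = 0.518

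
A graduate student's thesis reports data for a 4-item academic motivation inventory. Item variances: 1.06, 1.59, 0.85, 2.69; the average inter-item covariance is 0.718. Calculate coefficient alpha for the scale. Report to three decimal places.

ΣVar(i) = 1.06 + 1.59 + 0.85 + 2.69 = 6.19
Sum of the 6 distinct covariances = 6 × 0.718 = 4.308
σ²_total = ΣVar(i) + 2·Σcov = 6.19 + 2 × 4.308 = 14.806
α = (4/3)·(1 − 6.19/14.806) = 0.776

coefficient alpha = 0.776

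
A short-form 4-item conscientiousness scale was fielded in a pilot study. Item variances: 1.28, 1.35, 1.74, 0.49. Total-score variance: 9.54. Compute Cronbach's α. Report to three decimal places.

sum of item variances = 1.28 + 1.35 + 1.74 + 0.49 = 4.86
α = (k/(k−1))·(1 − sum of item variances/Var(T)) = (4/3)·(1 − 4.86/9.54) = 0.654

α = 0.654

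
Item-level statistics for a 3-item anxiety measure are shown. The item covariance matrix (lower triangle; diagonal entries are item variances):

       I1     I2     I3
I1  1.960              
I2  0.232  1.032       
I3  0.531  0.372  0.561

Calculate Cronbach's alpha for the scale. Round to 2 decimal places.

Σσ²ᵢ = 1.960 + 1.032 + 0.561 = 3.553
Sum of off-diagonal covariances = 1.135
Var(T) = 3.553 + 2 × 1.135 = 5.823
α = (k/(k−1))·(1 − Σσ²ᵢ/Var(T)) = (3/2)·(1 − 3.553/5.823) = 0.58

Cronbach's alpha = 0.58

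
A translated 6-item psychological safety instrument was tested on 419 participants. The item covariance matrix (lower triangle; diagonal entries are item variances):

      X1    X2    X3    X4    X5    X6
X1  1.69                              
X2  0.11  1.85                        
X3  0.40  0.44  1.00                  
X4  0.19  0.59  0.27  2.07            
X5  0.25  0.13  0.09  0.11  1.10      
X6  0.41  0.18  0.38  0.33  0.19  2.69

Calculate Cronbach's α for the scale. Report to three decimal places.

α = 0.527

Σσᵢ² = 1.69 + 1.85 + 1.00 + 2.07 + 1.10 + 2.69 = 10.40
Sum of the distinct covariances = 4.07
Var(T) = 10.40 + 2 × 4.07 = 18.54
α = (k/(k−1))·(1 − Σσᵢ²/Var(T)) = (6/5)·(1 − 10.40/18.54) = 0.527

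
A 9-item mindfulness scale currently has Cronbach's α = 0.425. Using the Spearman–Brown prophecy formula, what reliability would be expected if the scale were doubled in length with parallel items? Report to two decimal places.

predicted reliability = 0.60

Length factor m = 2
α' = m·α / (1 + (m−1)·α)
   = 2 × 0.425 / (1 + (2 − 1) × 0.425)
   = 0.8500 / 1.4250 = 0.60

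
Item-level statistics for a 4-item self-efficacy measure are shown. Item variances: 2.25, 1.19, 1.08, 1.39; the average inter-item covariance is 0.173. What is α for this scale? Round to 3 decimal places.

α = 0.347

ΣVar(i) = 2.25 + 1.19 + 1.08 + 1.39 = 5.91
Sum of the 6 distinct covariances = 6 × 0.173 = 1.038
total variance = ΣVar(i) + 2·Σcov = 5.91 + 2 × 1.038 = 7.986
α = (4/3)·(1 − 5.91/7.986) = 0.347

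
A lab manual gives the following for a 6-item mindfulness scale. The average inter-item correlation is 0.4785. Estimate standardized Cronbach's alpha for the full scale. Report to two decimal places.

standardized Cronbach's alpha = 0.85

Standardized α = k·r̄ / (1 + (k−1)·r̄) = 6 × 0.4785 / (1 + 5 × 0.4785)
  = 2.8710 / 3.3925 = 0.85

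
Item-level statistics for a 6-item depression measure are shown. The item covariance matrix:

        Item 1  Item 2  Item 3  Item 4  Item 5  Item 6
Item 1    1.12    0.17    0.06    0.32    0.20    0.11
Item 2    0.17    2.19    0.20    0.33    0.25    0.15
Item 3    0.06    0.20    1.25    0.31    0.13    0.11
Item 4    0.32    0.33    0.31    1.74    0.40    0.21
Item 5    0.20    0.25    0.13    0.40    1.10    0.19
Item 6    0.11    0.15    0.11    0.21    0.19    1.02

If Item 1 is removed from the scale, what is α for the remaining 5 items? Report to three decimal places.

Remaining items: Item 2, Item 3, Item 4, Item 5, Item 6 (k = 5).
ΣVar(i) = 2.19 + 1.25 + 1.74 + 1.10 + 1.02 = 7.30
Var(T) = 7.30 + 2 × 2.28 = 11.86
α (item deleted) = (5/4)·(1 − 7.30/11.86) = 0.481

α = 0.481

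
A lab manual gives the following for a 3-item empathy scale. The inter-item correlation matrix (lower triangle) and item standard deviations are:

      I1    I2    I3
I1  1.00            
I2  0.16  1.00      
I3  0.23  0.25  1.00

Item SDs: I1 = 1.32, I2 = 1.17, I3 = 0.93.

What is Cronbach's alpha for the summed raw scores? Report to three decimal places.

Cronbach's alpha = 0.431

Σσ²ᵢ = 1.32² + 1.17² + 0.93² = 3.9762
Covariances σ_ij = r_ij · s_i · s_j:
  σ(I1,I2) = 0.16 × 1.32 × 1.17 = 0.2471
  σ(I1,I3) = 0.23 × 1.32 × 0.93 = 0.2823
  σ(I2,I3) = 0.25 × 1.17 × 0.93 = 0.2720
σ²_T = Σσ²ᵢ + 2·Σσ_ij = 3.9762 + 2 × 0.8014 = 5.5790
α = (3/2)·(1 − 3.9762/5.5790) = 0.431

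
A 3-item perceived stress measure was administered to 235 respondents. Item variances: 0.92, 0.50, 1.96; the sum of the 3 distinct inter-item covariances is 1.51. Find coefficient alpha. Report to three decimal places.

α = 0.708

sum of item variances = 0.92 + 0.50 + 1.96 = 3.38
Sum of distinct covariances = 1.51
Var(T) = sum of item variances + 2·Σcov = 3.38 + 2 × 1.51 = 6.40
α = (3/2)·(1 − 3.38/6.40) = 0.708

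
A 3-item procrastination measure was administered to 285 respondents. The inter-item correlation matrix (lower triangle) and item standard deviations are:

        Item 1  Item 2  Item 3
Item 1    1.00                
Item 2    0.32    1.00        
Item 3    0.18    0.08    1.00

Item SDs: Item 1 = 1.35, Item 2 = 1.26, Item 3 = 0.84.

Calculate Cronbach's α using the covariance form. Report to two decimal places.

Σσ²ᵢ = 1.35² + 1.26² + 0.84² = 4.1157
Covariances σ_ij = r_ij · s_i · s_j:
  σ(Item 1,Item 2) = 0.32 × 1.35 × 1.26 = 0.5443
  σ(Item 1,Item 3) = 0.18 × 1.35 × 0.84 = 0.2041
  σ(Item 2,Item 3) = 0.08 × 1.26 × 0.84 = 0.0847
σ²_T = Σσ²ᵢ + 2·Σσ_ij = 4.1157 + 2 × 0.8331 = 5.7819
α = (3/2)·(1 − 4.1157/5.7819) = 0.43

Cronbach's α = 0.43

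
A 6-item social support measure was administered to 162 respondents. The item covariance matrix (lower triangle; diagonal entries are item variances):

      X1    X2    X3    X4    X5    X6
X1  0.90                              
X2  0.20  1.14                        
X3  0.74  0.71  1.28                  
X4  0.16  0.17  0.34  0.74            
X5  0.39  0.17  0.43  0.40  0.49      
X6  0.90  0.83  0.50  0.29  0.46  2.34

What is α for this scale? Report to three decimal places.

ΣVar(i) = 0.90 + 1.14 + 1.28 + 0.74 + 0.49 + 2.34 = 6.89
Sum of the distinct covariances = 6.69
total variance = 6.89 + 2 × 6.69 = 20.27
α = (k/(k−1))·(1 − ΣVar(i)/total variance) = (6/5)·(1 − 6.89/20.27) = 0.792

α = 0.792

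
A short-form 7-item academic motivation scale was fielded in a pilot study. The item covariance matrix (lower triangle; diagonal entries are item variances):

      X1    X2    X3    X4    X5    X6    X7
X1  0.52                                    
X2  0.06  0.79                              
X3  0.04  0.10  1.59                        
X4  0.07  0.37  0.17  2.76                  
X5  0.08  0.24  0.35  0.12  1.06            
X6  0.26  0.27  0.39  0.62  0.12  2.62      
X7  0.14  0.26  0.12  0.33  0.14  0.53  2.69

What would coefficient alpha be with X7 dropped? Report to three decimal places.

coefficient alpha = 0.493

Remaining items: X1, X2, X3, X4, X5, X6 (k = 6).
ΣVar(i) = 0.52 + 0.79 + 1.59 + 2.76 + 1.06 + 2.62 = 9.34
total variance = 9.34 + 2 × 3.26 = 15.86
α (item deleted) = (6/5)·(1 − 9.34/15.86) = 0.493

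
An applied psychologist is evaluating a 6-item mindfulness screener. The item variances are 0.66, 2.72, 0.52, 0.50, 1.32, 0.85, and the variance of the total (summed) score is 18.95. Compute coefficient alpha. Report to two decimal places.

coefficient alpha = 0.78

sum of item variances = 0.66 + 2.72 + 0.52 + 0.50 + 1.32 + 0.85 = 6.57
α = (k/(k−1))·(1 − sum of item variances/σ²_T) = (6/5)·(1 − 6.57/18.95) = 0.78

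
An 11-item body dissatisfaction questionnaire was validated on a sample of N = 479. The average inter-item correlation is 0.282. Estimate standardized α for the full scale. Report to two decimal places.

standardized α = 0.81

Standardized α = k·r̄ / (1 + (k−1)·r̄) = 11 × 0.282 / (1 + 10 × 0.282)
  = 3.1020 / 3.8200 = 0.81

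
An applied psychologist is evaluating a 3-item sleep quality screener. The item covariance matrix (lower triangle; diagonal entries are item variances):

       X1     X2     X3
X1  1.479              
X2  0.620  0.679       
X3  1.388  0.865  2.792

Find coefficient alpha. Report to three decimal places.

coefficient alpha = 0.806

Σσ²ᵢ = 1.479 + 0.679 + 2.792 = 4.950
Sum of off-diagonal covariances = 2.873
σ²_T = 4.950 + 2 × 2.873 = 10.696
α = (k/(k−1))·(1 − Σσ²ᵢ/σ²_T) = (3/2)·(1 − 4.950/10.696) = 0.806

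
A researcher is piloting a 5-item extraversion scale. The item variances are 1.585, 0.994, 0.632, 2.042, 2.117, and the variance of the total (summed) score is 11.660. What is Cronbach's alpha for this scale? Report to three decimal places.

α = 0.460

Σσ²ᵢ = 1.585 + 0.994 + 0.632 + 2.042 + 2.117 = 7.370
α = (k/(k−1))·(1 − Σσ²ᵢ/Var(T)) = (5/4)·(1 − 7.370/11.660) = 0.460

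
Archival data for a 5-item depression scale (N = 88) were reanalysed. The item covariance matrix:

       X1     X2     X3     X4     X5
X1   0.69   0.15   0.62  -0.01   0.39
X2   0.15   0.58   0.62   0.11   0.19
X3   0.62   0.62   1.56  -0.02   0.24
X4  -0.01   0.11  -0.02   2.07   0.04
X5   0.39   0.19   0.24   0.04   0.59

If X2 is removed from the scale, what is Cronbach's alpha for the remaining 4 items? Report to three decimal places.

Remaining items: X1, X3, X4, X5 (k = 4).
ΣVar(i) = 0.69 + 1.56 + 2.07 + 0.59 = 4.91
total variance = 4.91 + 2 × 1.26 = 7.43
α (item deleted) = (4/3)·(1 − 4.91/7.43) = 0.452

Cronbach's alpha = 0.452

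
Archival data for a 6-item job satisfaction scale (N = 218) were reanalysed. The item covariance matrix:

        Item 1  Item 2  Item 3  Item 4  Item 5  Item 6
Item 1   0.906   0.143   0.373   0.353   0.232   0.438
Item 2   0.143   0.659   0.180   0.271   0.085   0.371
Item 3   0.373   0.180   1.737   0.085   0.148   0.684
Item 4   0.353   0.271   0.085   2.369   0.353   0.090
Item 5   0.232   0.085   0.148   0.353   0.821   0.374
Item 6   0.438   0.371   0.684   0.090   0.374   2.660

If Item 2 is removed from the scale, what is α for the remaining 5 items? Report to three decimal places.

α = 0.530

Remaining items: Item 1, Item 3, Item 4, Item 5, Item 6 (k = 5).
Σσ²ᵢ = 0.906 + 1.737 + 2.369 + 0.821 + 2.660 = 8.493
total variance = 8.493 + 2 × 3.130 = 14.753
α (item deleted) = (5/4)·(1 − 8.493/14.753) = 0.530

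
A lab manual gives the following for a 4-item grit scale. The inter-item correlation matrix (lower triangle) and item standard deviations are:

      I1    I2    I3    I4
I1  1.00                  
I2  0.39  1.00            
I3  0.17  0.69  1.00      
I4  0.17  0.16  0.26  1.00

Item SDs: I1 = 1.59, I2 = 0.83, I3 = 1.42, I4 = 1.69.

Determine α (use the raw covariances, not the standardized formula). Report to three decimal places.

Σσ²ᵢ = 1.59² + 0.83² + 1.42² + 1.69² = 8.0895
Covariances σ_ij = r_ij · s_i · s_j:
  σ(I1,I2) = 0.39 × 1.59 × 0.83 = 0.5147
  σ(I1,I3) = 0.17 × 1.59 × 1.42 = 0.3838
  σ(I1,I4) = 0.17 × 1.59 × 1.69 = 0.4568
  σ(I2,I3) = 0.69 × 0.83 × 1.42 = 0.8132
  σ(I2,I4) = 0.16 × 0.83 × 1.69 = 0.2244
  σ(I3,I4) = 0.26 × 1.42 × 1.69 = 0.6239
σ²_T = Σσ²ᵢ + 2·Σσ_ij = 8.0895 + 2 × 3.0168 = 14.1231
α = (4/3)·(1 − 8.0895/14.1231) = 0.570

α = 0.570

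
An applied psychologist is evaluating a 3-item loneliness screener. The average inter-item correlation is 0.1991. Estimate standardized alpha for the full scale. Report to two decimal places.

α = 0.43

Standardized α = k·r̄ / (1 + (k−1)·r̄) = 3 × 0.1991 / (1 + 2 × 0.1991)
  = 0.5973 / 1.3982 = 0.43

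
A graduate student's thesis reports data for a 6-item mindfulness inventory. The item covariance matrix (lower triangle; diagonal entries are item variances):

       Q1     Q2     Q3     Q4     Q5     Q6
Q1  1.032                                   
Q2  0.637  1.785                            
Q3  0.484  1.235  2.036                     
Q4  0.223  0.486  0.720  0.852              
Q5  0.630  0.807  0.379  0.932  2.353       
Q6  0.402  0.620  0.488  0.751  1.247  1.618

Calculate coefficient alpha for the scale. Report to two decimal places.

α = 0.81

ΣVar(i) = 1.032 + 1.785 + 2.036 + 0.852 + 2.353 + 1.618 = 9.676
Sum of the distinct covariances = 10.041
Var(T) = 9.676 + 2 × 10.041 = 29.758
α = (k/(k−1))·(1 − ΣVar(i)/Var(T)) = (6/5)·(1 − 9.676/29.758) = 0.81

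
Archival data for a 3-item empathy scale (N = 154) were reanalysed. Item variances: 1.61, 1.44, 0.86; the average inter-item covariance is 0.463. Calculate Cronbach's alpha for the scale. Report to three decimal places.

α = 0.623

ΣVar(i) = 1.61 + 1.44 + 0.86 = 3.91
Sum of the 3 distinct covariances = 3 × 0.463 = 1.389
total variance = ΣVar(i) + 2·Σcov = 3.91 + 2 × 1.389 = 6.688
α = (3/2)·(1 − 3.91/6.688) = 0.623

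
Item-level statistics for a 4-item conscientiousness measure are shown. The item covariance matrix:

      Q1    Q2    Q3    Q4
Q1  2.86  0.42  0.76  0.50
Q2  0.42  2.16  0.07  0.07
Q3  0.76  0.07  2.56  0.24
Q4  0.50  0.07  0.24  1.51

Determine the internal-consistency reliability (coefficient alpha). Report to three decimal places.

coefficient alpha = 0.416

sum of item variances = 2.86 + 2.16 + 2.56 + 1.51 = 9.09
Sum of off-diagonal covariances = 2.06
total variance = 9.09 + 2 × 2.06 = 13.21
α = (k/(k−1))·(1 − sum of item variances/total variance) = (4/3)·(1 − 9.09/13.21) = 0.416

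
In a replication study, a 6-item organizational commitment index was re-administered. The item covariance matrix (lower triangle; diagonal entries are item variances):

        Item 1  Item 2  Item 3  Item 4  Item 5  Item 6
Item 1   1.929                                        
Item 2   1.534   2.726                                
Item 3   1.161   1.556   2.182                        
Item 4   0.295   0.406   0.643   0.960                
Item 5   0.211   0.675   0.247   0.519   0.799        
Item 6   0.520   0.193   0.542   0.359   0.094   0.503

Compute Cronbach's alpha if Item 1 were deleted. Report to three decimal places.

Remaining items: Item 2, Item 3, Item 4, Item 5, Item 6 (k = 5).
Σσᵢ² = 2.726 + 2.182 + 0.960 + 0.799 + 0.503 = 7.170
total variance = 7.170 + 2 × 5.234 = 17.638
α (item deleted) = (5/4)·(1 − 7.170/17.638) = 0.742

α = 0.742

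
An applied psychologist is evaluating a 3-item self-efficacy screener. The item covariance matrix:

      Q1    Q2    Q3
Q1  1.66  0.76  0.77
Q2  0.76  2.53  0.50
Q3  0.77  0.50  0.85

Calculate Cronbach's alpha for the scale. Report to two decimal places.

Cronbach's alpha = 0.67

sum of item variances = 1.66 + 2.53 + 0.85 = 5.04
Sum of the distinct covariances = 2.03
σ²_total = 5.04 + 2 × 2.03 = 9.10
α = (k/(k−1))·(1 − sum of item variances/σ²_total) = (3/2)·(1 − 5.04/9.10) = 0.67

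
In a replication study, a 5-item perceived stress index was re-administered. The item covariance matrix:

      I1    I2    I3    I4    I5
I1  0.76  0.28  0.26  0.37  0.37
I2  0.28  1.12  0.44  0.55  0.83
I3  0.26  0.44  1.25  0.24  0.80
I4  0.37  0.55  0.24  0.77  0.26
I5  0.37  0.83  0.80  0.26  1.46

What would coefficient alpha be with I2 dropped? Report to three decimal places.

Remaining items: I1, I3, I4, I5 (k = 4).
Σσ²ᵢ = 0.76 + 1.25 + 0.77 + 1.46 = 4.24
σ²_total = 4.24 + 2 × 2.30 = 8.84
α (item deleted) = (4/3)·(1 − 4.24/8.84) = 0.694

α = 0.694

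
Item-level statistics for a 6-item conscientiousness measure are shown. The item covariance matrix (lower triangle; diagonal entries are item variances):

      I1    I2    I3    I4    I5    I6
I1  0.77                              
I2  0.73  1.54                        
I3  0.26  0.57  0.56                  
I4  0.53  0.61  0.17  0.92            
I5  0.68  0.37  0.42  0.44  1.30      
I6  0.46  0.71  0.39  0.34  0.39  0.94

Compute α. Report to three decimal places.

sum of item variances = 0.77 + 1.54 + 0.56 + 0.92 + 1.30 + 0.94 = 6.03
Σ_{i<j} σ_ij = 7.07
σ²_T = 6.03 + 2 × 7.07 = 20.17
α = (k/(k−1))·(1 − sum of item variances/σ²_T) = (6/5)·(1 − 6.03/20.17) = 0.841

α = 0.841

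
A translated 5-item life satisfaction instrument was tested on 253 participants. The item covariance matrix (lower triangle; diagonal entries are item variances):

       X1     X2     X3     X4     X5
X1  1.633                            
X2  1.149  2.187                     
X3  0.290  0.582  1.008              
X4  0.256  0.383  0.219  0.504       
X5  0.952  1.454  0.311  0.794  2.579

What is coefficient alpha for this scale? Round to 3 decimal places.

coefficient alpha = 0.772

Σσ²ᵢ = 1.633 + 2.187 + 1.008 + 0.504 + 2.579 = 7.911
Sum of off-diagonal covariances = 6.390
σ²_T = 7.911 + 2 × 6.390 = 20.691
α = (k/(k−1))·(1 − Σσ²ᵢ/σ²_T) = (5/4)·(1 − 7.911/20.691) = 0.772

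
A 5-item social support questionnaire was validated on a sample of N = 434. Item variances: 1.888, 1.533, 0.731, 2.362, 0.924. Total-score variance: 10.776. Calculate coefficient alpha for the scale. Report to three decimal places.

sum of item variances = 1.888 + 1.533 + 0.731 + 2.362 + 0.924 = 7.438
α = (k/(k−1))·(1 − sum of item variances/total variance) = (5/4)·(1 − 7.438/10.776) = 0.387

α = 0.387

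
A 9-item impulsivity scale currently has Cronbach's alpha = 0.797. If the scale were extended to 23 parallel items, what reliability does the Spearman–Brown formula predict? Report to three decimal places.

Length factor m = 23/9 = 2.5556
α' = m·α / (1 + (m−1)·α)
   = 23/9 × 0.797 / (1 + (23/9 − 1) × 0.797)
   = 2.0368 / 2.2398 = 0.909

predicted reliability = 0.909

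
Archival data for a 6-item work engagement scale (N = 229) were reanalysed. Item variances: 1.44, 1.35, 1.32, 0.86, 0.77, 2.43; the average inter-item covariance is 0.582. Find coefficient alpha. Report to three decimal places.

coefficient alpha = 0.817

Σσᵢ² = 1.44 + 1.35 + 1.32 + 0.86 + 0.77 + 2.43 = 8.17
Sum of the 15 distinct covariances = 15 × 0.582 = 8.730
σ²_T = Σσᵢ² + 2·Σcov = 8.17 + 2 × 8.730 = 25.630
α = (6/5)·(1 − 8.17/25.630) = 0.817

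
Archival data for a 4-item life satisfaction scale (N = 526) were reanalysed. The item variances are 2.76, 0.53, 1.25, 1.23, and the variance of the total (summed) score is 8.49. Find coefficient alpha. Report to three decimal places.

ΣVar(i) = 2.76 + 0.53 + 1.25 + 1.23 = 5.77
α = (k/(k−1))·(1 − ΣVar(i)/σ²_total) = (4/3)·(1 − 5.77/8.49) = 0.427

coefficient alpha = 0.427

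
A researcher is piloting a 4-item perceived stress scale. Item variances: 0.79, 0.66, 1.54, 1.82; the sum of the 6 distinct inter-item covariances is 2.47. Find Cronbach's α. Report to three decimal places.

Σσᵢ² = 0.79 + 0.66 + 1.54 + 1.82 = 4.81
Sum of distinct covariances = 2.47
σ²_T = Σσᵢ² + 2·Σcov = 4.81 + 2 × 2.47 = 9.75
α = (4/3)·(1 − 4.81/9.75) = 0.676

α = 0.676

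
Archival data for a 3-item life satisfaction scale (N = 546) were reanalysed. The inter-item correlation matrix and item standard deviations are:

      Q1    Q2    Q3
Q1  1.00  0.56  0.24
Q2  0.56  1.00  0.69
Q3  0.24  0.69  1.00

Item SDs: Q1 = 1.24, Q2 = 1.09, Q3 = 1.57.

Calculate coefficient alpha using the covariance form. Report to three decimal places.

α = 0.721

Σσ²ᵢ = 1.24² + 1.09² + 1.57² = 5.1906
Covariances σ_ij = r_ij · s_i · s_j:
  σ(Q1,Q2) = 0.56 × 1.24 × 1.09 = 0.7569
  σ(Q1,Q3) = 0.24 × 1.24 × 1.57 = 0.4672
  σ(Q2,Q3) = 0.69 × 1.09 × 1.57 = 1.1808
σ²_T = Σσ²ᵢ + 2·Σσ_ij = 5.1906 + 2 × 2.4049 = 10.0004
α = (3/2)·(1 − 5.1906/10.0004) = 0.721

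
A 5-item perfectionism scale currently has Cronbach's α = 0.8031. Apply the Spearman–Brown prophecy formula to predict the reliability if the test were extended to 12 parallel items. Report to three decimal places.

predicted reliability = 0.907

Length factor m = 12/5 = 2.4000
α' = m·α / (1 + (m−1)·α)
   = 12/5 × 0.8031 / (1 + (12/5 − 1) × 0.8031)
   = 1.9274 / 2.1243 = 0.907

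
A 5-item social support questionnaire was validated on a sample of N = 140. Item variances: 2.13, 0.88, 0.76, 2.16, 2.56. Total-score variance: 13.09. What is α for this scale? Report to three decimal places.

Σσᵢ² = 2.13 + 0.88 + 0.76 + 2.16 + 2.56 = 8.49
α = (k/(k−1))·(1 − Σσᵢ²/Var(T)) = (5/4)·(1 − 8.49/13.09) = 0.439

α = 0.439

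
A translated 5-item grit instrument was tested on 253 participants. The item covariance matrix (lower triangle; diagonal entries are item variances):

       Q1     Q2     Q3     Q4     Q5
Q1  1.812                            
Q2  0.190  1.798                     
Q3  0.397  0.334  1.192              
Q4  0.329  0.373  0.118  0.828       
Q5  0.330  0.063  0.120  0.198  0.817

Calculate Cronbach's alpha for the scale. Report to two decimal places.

α = 0.54

ΣVar(i) = 1.812 + 1.798 + 1.192 + 0.828 + 0.817 = 6.447
Σ_{i<j} σ_ij = 2.452
σ²_T = 6.447 + 2 × 2.452 = 11.351
α = (k/(k−1))·(1 − ΣVar(i)/σ²_T) = (5/4)·(1 − 6.447/11.351) = 0.54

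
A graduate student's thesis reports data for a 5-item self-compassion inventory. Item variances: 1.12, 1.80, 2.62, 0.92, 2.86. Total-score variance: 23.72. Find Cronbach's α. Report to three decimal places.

sum of item variances = 1.12 + 1.80 + 2.62 + 0.92 + 2.86 = 9.32
α = (k/(k−1))·(1 − sum of item variances/σ²_T) = (5/4)·(1 − 9.32/23.72) = 0.759

Cronbach's α = 0.759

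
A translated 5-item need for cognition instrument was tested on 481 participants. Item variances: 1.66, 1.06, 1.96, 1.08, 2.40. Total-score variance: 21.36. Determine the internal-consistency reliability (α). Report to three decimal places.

sum of item variances = 1.66 + 1.06 + 1.96 + 1.08 + 2.40 = 8.16
α = (k/(k−1))·(1 − sum of item variances/σ²_T) = (5/4)·(1 − 8.16/21.36) = 0.772

α = 0.772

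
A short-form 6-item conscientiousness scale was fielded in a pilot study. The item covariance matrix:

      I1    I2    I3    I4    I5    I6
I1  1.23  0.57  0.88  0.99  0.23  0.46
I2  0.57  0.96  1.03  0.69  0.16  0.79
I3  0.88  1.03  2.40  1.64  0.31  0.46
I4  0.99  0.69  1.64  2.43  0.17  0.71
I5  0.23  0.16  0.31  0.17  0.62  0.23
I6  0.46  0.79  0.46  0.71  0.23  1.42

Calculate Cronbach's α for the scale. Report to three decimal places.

ΣVar(i) = 1.23 + 0.96 + 2.40 + 2.43 + 0.62 + 1.42 = 9.06
Σ_{i<j} σ_ij = 9.32
Var(T) = 9.06 + 2 × 9.32 = 27.70
α = (k/(k−1))·(1 − ΣVar(i)/Var(T)) = (6/5)·(1 − 9.06/27.70) = 0.808

Cronbach's α = 0.808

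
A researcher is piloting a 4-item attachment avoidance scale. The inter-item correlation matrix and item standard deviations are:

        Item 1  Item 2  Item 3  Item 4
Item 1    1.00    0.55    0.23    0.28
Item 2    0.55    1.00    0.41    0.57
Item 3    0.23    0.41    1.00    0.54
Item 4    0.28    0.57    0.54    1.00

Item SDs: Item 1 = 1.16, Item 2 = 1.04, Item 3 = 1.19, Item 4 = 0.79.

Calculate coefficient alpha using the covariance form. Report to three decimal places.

coefficient alpha = 0.732

Σσ²ᵢ = 1.16² + 1.04² + 1.19² + 0.79² = 4.4674
Covariances σ_ij = r_ij · s_i · s_j:
  σ(Item 1,Item 2) = 0.55 × 1.16 × 1.04 = 0.6635
  σ(Item 1,Item 3) = 0.23 × 1.16 × 1.19 = 0.3175
  σ(Item 1,Item 4) = 0.28 × 1.16 × 0.79 = 0.2566
  σ(Item 2,Item 3) = 0.41 × 1.04 × 1.19 = 0.5074
  σ(Item 2,Item 4) = 0.57 × 1.04 × 0.79 = 0.4683
  σ(Item 3,Item 4) = 0.54 × 1.19 × 0.79 = 0.5077
σ²_T = Σσ²ᵢ + 2·Σσ_ij = 4.4674 + 2 × 2.7210 = 9.9094
α = (4/3)·(1 − 4.4674/9.9094) = 0.732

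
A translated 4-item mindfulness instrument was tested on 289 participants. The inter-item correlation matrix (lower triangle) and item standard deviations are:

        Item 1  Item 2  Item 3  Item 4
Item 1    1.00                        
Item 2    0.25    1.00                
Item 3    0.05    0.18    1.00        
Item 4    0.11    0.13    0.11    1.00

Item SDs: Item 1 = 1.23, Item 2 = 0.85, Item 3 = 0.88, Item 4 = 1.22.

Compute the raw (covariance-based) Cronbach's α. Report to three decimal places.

α = 0.371

Σσ²ᵢ = 1.23² + 0.85² + 0.88² + 1.22² = 4.4982
Covariances σ_ij = r_ij · s_i · s_j:
  σ(Item 1,Item 2) = 0.25 × 1.23 × 0.85 = 0.2614
  σ(Item 1,Item 3) = 0.05 × 1.23 × 0.88 = 0.0541
  σ(Item 1,Item 4) = 0.11 × 1.23 × 1.22 = 0.1651
  σ(Item 2,Item 3) = 0.18 × 0.85 × 0.88 = 0.1346
  σ(Item 2,Item 4) = 0.13 × 0.85 × 1.22 = 0.1348
  σ(Item 3,Item 4) = 0.11 × 0.88 × 1.22 = 0.1181
σ²_T = Σσ²ᵢ + 2·Σσ_ij = 4.4982 + 2 × 0.8681 = 6.2344
α = (4/3)·(1 − 4.4982/6.2344) = 0.371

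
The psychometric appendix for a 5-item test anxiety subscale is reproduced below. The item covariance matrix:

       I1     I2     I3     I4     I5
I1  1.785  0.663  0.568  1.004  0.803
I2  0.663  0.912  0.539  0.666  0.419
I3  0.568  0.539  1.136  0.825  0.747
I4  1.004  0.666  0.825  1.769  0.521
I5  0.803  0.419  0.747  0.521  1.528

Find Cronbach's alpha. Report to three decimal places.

α = 0.818

sum of item variances = 1.785 + 0.912 + 1.136 + 1.769 + 1.528 = 7.130
Σ_{i<j} σ_ij = 6.755
σ²_total = 7.130 + 2 × 6.755 = 20.640
α = (k/(k−1))·(1 − sum of item variances/σ²_total) = (5/4)·(1 − 7.130/20.640) = 0.818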